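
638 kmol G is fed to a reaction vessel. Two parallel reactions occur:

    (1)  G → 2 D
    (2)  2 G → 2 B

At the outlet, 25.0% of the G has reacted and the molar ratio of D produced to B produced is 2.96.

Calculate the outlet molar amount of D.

Conversion of G: G consumed = 0.25 × 638 = 159.5 kmol = 1ξ₁ + 2ξ₂.
Selectivity: 2ξ₁ / (2ξ₂) = 2.96 → ξ₁ = 2.96 ξ₂.
Substitute: (1·2.96 + 2) ξ₂ = 159.5 → ξ₂ = 32.16 kmol, ξ₁ = 95.19 kmol.
Outlet amounts (n = n₀ + Σ ν·ξ):
  G: 638 − 1(95.19) − 2(32.16) = 478.5
  D: 0 + 2(95.19) = 190.4
  B: 0 + 2(32.16) = 64.31

190 kmol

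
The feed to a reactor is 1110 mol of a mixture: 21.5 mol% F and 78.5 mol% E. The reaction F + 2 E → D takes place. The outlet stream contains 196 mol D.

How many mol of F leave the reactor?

42.7 mol

For D: n = n₀ + 1ξ → 196 = 0 + 1ξ, giving ξ = 196 mol.
Outlet amounts (n = n₀ + ν ξ):
  F: 238.7 − 1(196) = 42.65
  E: 871.4 − 2(196) = 479.4
  D: 0 + 1(196) = 196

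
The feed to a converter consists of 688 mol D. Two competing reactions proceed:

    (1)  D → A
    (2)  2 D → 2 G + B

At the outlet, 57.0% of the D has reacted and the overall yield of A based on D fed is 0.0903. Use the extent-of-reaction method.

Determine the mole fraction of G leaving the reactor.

0.387

Yield of A: 1ξ₁ / 688 = 0.0903 → ξ₁ = 62.13 mol.
Conversion of D: 1ξ₁ + 2ξ₂ = 0.57 × 688 = 392.2 → ξ₂ = 165 mol.
Outlet amounts (n = n₀ + Σ ν·ξ):
  D: 688 − 1(62.13) − 2(165) = 295.8
  A: 0 + 1(62.13) = 62.13
  G: 0 + 2(165) = 330
  B: 0 + 1(165) = 165
Total out = 853 mol; y_G = 330 / 853 = 0.3869.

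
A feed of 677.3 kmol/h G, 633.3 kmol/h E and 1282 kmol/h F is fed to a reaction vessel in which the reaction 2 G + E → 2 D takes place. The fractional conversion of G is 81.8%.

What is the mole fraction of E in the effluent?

0.154

G reacted = 0.818 × 677.3 = 554 kmol/h; ν_G = −2, so ξ = 554/2 = 277 kmol/h.
Outlet amounts (n = n₀ + ν ξ):
  G: 677.3 − 2(277) = 123.3
  E: 633.3 − 1(277) = 356.3
  D: 0 + 2(277) = 554
  F: 1282 (inert)
Total out = 2316 kmol/h; y_E = 356.3 / 2316 = 0.1539.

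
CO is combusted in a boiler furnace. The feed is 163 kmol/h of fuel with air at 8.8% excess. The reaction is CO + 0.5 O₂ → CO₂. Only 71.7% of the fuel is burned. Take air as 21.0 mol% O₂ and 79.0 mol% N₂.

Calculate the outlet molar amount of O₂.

30.2 kmol/h

Stoichiometric O₂ = 0.5 × 163 = 81.5 kmol/h; O₂ fed = 81.5 × 1.088 = 88.67 kmol/h.
N₂ fed = 88.67 × 79/21 = 333.6 kmol/h.
Fuel reacted = 0.717 × 163 → ξ = 116.9 kmol/h.
Outlet (n = n₀ + ν ξ):
  CO: 163 − 1(116.9) = 46.13
  O₂: 88.67 − 0.5(116.9) = 30.24
  N₂: 333.6 (inert)
  CO₂: 0 + 1(116.9) = 116.9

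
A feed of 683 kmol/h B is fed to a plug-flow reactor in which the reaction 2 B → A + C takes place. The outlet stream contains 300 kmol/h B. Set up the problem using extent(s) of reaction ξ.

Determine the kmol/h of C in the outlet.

For B: n = n₀ − 2ξ → 300 = 683 − 2ξ, giving ξ = 191.5 kmol/h.
Outlet amounts (n = n₀ + ν ξ):
  B: 683 − 2(191.5) = 300
  A: 0 + 1(191.5) = 191.5
  C: 0 + 1(191.5) = 191.5

192 kmol/h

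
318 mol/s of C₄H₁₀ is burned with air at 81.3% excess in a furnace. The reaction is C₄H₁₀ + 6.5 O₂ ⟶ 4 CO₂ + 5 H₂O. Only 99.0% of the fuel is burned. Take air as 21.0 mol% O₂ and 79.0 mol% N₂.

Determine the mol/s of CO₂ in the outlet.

1260 mol/s

Stoichiometric O₂ = 6.5 × 318 = 2067 mol/s; O₂ fed = 2067 × 1.813 = 3747 mol/s.
N₂ fed = 3747 × 79/21 = 14100 mol/s.
Fuel reacted = 0.99 × 318 → ξ = 314.8 mol/s.
Outlet (n = n₀ + ν ξ):
  C₄H₁₀: 318 − 1(314.8) = 3.18
  O₂: 3747 − 6.5(314.8) = 1701
  N₂: 14100 (inert)
  CO₂: 0 + 4(314.8) = 1259
  H₂O: 0 + 5(314.8) = 1574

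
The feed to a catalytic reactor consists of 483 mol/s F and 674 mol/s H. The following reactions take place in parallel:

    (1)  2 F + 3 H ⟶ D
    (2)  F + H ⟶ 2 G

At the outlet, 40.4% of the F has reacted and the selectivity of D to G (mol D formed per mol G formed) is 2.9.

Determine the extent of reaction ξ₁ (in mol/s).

ξ₁ = 89.8 mol/s

Conversion of F: F consumed = 0.404 × 483 = 195.1 mol/s = 2ξ₁ + 1ξ₂.
Selectivity: 1ξ₁ / (2ξ₂) = 2.9 → ξ₁ = 5.8 ξ₂.
Substitute: (2·5.8 + 1) ξ₂ = 195.1 → ξ₂ = 15.49 mol/s, ξ₁ = 89.82 mol/s.
Outlet amounts (n = n₀ + Σ ν·ξ):
  F: 483 − 2(89.82) − 1(15.49) = 287.9
  H: 674 − 3(89.82) − 1(15.49) = 389
  D: 0 + 1(89.82) = 89.82
  G: 0 + 2(15.49) = 30.97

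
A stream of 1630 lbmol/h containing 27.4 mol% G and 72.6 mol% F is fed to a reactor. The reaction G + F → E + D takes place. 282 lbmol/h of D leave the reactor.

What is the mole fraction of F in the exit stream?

For D: n = n₀ + 1ξ → 282 = 0 + 1ξ, giving ξ = 282 lbmol/h.
Outlet amounts (n = n₀ + ν ξ):
  G: 446.6 − 1(282) = 164.6
  F: 1183 − 1(282) = 901.4
  E: 0 + 1(282) = 282
  D: 0 + 1(282) = 282
Total out = 1630 lbmol/h; y_F = 901.4 / 1630 = 0.553.

0.553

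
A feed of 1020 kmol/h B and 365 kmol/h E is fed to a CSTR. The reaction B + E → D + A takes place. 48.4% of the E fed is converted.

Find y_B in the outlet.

E reacted = 0.484 × 365 = 176.7 kmol/h; ν_E = −1, so ξ = 176.7/1 = 176.7 kmol/h.
Outlet amounts (n = n₀ + ν ξ):
  B: 1020 − 1(176.7) = 843.3
  E: 365 − 1(176.7) = 188.3
  D: 0 + 1(176.7) = 176.7
  A: 0 + 1(176.7) = 176.7
Total out = 1385 kmol/h; y_B = 843.3 / 1385 = 0.6089.

0.609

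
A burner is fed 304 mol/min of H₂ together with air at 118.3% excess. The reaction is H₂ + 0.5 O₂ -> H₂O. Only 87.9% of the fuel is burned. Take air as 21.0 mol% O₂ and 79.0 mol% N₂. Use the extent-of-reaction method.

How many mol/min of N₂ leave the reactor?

1250 mol/min

Stoichiometric O₂ = 0.5 × 304 = 152 mol/min; O₂ fed = 152 × 2.183 = 331.8 mol/min.
N₂ fed = 331.8 × 79/21 = 1248 mol/min.
Fuel reacted = 0.879 × 304 → ξ = 267.2 mol/min.
Outlet (n = n₀ + ν ξ):
  H₂: 304 − 1(267.2) = 36.78
  O₂: 331.8 − 0.5(267.2) = 198.2
  N₂: 1248 (inert)
  H₂O: 0 + 1(267.2) = 267.2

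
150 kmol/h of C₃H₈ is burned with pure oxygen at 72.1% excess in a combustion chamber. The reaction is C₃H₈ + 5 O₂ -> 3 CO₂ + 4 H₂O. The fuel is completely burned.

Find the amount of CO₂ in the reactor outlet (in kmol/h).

Stoichiometric O₂ = 5 × 150 = 750 kmol/h; O₂ fed = 750 × 1.721 = 1291 kmol/h.
Fuel reacted = 1 × 150 → ξ = 150 kmol/h.
Outlet (n = n₀ + ν ξ):
  C₃H₈: 150 − 1(150) = 0
  O₂: 1291 − 5(150) = 540.8
  CO₂: 0 + 3(150) = 450
  H₂O: 0 + 4(150) = 600

450 kmol/h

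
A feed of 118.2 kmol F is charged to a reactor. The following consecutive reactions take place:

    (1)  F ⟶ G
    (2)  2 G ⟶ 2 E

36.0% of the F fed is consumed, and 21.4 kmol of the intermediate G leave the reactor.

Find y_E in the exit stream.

0.179

Conversion of F: F consumed = 1ξ₁ = 0.36 × 118.2 → ξ₁ = 42.55 kmol.
G balance: n_G = 0 + 1ξ₁ − 2ξ₂ = 21.4 → ξ₂ = (1·42.55 − 21.4)/2 = 10.58 kmol.
Outlet amounts (n = n₀ + Σ ν·ξ):
  F: 118.2 − 1(42.55) = 75.65
  G: 0 + 1(42.55) − 2(10.58) = 21.4
  E: 0 + 2(10.58) = 21.15
Total out = 118.2 kmol; y_E = 21.15 / 118.2 = 0.179.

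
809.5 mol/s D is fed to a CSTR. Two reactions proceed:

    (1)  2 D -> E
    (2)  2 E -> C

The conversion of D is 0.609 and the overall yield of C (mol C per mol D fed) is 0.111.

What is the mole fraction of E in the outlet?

0.141

Conversion of D: D consumed = 2ξ₁ = 0.609 × 809.5 → ξ₁ = 246.5 mol/s.
Yield of C: 1ξ₂ / 809.5 = 0.111 → ξ₂ = 89.85 mol/s.
Outlet amounts (n = n₀ + Σ ν·ξ):
  D: 809.5 − 2(246.5) = 316.5
  E: 0 + 1(246.5) − 2(89.85) = 66.78
  C: 0 + 1(89.85) = 89.85
Total out = 473.2 mol/s; y_E = 66.78 / 473.2 = 0.1411.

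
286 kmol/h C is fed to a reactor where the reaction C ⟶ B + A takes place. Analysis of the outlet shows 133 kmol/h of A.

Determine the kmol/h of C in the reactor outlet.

153 kmol/h

For A: n = n₀ + 1ξ → 133 = 0 + 1ξ, giving ξ = 133 kmol/h.
Outlet amounts (n = n₀ + ν ξ):
  C: 286 − 1(133) = 153
  B: 0 + 1(133) = 133
  A: 0 + 1(133) = 133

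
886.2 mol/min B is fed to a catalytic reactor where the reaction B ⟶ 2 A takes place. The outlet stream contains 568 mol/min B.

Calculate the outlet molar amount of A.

For B: n = n₀ − 1ξ → 568 = 886.2 − 1ξ, giving ξ = 318.2 mol/min.
Outlet amounts (n = n₀ + ν ξ):
  B: 886.2 − 1(318.2) = 568
  A: 0 + 2(318.2) = 636.4

636 mol/min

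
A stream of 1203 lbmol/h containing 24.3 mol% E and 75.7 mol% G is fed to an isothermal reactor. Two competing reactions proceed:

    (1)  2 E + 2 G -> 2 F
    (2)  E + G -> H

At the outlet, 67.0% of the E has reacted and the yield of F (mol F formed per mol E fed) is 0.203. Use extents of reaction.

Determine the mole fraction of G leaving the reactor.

Yield of F: 2ξ₁ / 292.3 = 0.203 → ξ₁ = 29.67 lbmol/h.
Conversion of E: 2ξ₁ + 1ξ₂ = 0.67 × 292.3 = 195.9 → ξ₂ = 136.5 lbmol/h.
Outlet amounts (n = n₀ + Σ ν·ξ):
  E: 292.3 − 2(29.67) − 1(136.5) = 96.47
  G: 910.7 − 2(29.67) − 1(136.5) = 714.8
  F: 0 + 2(29.67) = 59.34
  H: 0 + 1(136.5) = 136.5
Total out = 1007 lbmol/h; y_G = 714.8 / 1007 = 0.7097.

0.71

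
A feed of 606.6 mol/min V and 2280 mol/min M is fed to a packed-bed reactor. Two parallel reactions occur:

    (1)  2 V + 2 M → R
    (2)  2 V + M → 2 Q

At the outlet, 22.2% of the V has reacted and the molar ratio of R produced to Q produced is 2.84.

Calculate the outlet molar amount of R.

Conversion of V: V consumed = 0.222 × 606.6 = 134.7 mol/min = 2ξ₁ + 2ξ₂.
Selectivity: 1ξ₁ / (2ξ₂) = 2.84 → ξ₁ = 5.68 ξ₂.
Substitute: (2·5.68 + 2) ξ₂ = 134.7 → ξ₂ = 10.08 mol/min, ξ₁ = 57.25 mol/min.
Outlet amounts (n = n₀ + Σ ν·ξ):
  V: 606.6 − 2(57.25) − 2(10.08) = 471.9
  M: 2280 − 2(57.25) − 1(10.08) = 2155
  R: 0 + 1(57.25) = 57.25
  Q: 0 + 2(10.08) = 20.16

57.3 mol/min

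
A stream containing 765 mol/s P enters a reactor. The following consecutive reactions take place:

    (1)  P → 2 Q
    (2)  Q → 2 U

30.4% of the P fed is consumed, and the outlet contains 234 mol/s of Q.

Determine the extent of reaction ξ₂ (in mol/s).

ξ₂ = 231 mol/s

Conversion of P: P consumed = 1ξ₁ = 0.304 × 765 → ξ₁ = 232.6 mol/s.
Q balance: n_Q = 0 + 2ξ₁ − 1ξ₂ = 234 → ξ₂ = (2·232.6 − 234)/1 = 231.1 mol/s.
Outlet amounts (n = n₀ + Σ ν·ξ):
  P: 765 − 1(232.6) = 532.4
  Q: 0 + 2(232.6) − 1(231.1) = 234
  U: 0 + 2(231.1) = 462.2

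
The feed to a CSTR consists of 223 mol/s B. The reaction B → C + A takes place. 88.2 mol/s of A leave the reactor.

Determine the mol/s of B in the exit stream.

135 mol/s

For A: n = n₀ + 1ξ → 88.2 = 0 + 1ξ, giving ξ = 88.2 mol/s.
Outlet amounts (n = n₀ + ν ξ):
  B: 223 − 1(88.2) = 134.8
  C: 0 + 1(88.2) = 88.2
  A: 0 + 1(88.2) = 88.2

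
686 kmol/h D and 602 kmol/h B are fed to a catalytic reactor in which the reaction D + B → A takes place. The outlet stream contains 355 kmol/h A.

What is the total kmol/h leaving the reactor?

For A: n = n₀ + 1ξ → 355 = 0 + 1ξ, giving ξ = 355 kmol/h.
Outlet amounts (n = n₀ + ν ξ):
  D: 686 − 1(355) = 331
  B: 602 − 1(355) = 247
  A: 0 + 1(355) = 355
Total out = 331 + 247 + 355 = 933 kmol/h.

933 kmol/h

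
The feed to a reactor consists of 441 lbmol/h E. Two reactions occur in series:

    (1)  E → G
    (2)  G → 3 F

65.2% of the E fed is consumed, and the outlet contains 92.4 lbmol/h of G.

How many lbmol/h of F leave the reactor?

Conversion of E: E consumed = 1ξ₁ = 0.652 × 441 → ξ₁ = 287.5 lbmol/h.
G balance: n_G = 0 + 1ξ₁ − 1ξ₂ = 92.4 → ξ₂ = (1·287.5 − 92.4)/1 = 195.1 lbmol/h.
Outlet amounts (n = n₀ + Σ ν·ξ):
  E: 441 − 1(287.5) = 153.5
  G: 0 + 1(287.5) − 1(195.1) = 92.4
  F: 0 + 3(195.1) = 585.4

585 lbmol/h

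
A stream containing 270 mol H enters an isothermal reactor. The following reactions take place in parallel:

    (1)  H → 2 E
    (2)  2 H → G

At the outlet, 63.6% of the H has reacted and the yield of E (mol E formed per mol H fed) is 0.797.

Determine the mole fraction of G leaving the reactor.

Yield of E: 2ξ₁ / 270 = 0.797 → ξ₁ = 107.6 mol.
Conversion of H: 1ξ₁ + 2ξ₂ = 0.636 × 270 = 171.7 → ξ₂ = 32.06 mol.
Outlet amounts (n = n₀ + Σ ν·ξ):
  H: 270 − 1(107.6) − 2(32.06) = 98.28
  E: 0 + 2(107.6) = 215.2
  G: 0 + 1(32.06) = 32.06
Total out = 345.5 mol; y_G = 32.06 / 345.5 = 0.09279.

0.0928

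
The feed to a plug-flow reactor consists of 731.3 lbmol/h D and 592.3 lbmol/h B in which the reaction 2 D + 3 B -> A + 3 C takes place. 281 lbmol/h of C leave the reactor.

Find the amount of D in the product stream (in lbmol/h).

For C: n = n₀ + 3ξ → 281 = 0 + 3ξ, giving ξ = 93.67 lbmol/h.
Outlet amounts (n = n₀ + ν ξ):
  D: 731.3 − 2(93.67) = 544
  B: 592.3 − 3(93.67) = 311.3
  A: 0 + 1(93.67) = 93.67
  C: 0 + 3(93.67) = 281

544 lbmol/h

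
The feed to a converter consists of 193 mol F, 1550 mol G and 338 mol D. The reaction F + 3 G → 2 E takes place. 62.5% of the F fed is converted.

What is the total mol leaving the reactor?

1840 mol

F reacted = 0.625 × 193 = 120.6 mol; ν_F = −1, so ξ = 120.6/1 = 120.6 mol.
Outlet amounts (n = n₀ + ν ξ):
  F: 193 − 1(120.6) = 72.38
  G: 1550 − 3(120.6) = 1188
  E: 0 + 2(120.6) = 241.2
  D: 338 (inert)
Total out = 72.38 + 1188 + 241.2 + 338 = 1840 mol.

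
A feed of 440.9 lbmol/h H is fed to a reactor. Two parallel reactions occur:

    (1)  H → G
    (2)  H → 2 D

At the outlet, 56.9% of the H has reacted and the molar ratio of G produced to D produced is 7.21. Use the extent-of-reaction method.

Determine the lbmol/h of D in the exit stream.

32.5 lbmol/h

Conversion of H: H consumed = 0.569 × 440.9 = 250.9 lbmol/h = 1ξ₁ + 1ξ₂.
Selectivity: 1ξ₁ / (2ξ₂) = 7.21 → ξ₁ = 14.42 ξ₂.
Substitute: (1·14.42 + 1) ξ₂ = 250.9 → ξ₂ = 16.27 lbmol/h, ξ₁ = 234.6 lbmol/h.
Outlet amounts (n = n₀ + Σ ν·ξ):
  H: 440.9 − 1(234.6) − 1(16.27) = 190
  G: 0 + 1(234.6) = 234.6
  D: 0 + 2(16.27) = 32.54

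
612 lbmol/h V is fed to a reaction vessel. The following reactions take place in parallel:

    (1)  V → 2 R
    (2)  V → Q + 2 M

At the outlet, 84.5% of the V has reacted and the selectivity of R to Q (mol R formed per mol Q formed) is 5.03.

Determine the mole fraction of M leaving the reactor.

Conversion of V: V consumed = 0.845 × 612 = 517.1 lbmol/h = 1ξ₁ + 1ξ₂.
Selectivity: 2ξ₁ / (1ξ₂) = 5.03 → ξ₁ = 2.515 ξ₂.
Substitute: (1·2.515 + 1) ξ₂ = 517.1 → ξ₂ = 147.1 lbmol/h, ξ₁ = 370 lbmol/h.
Outlet amounts (n = n₀ + Σ ν·ξ):
  V: 612 − 1(370) − 1(147.1) = 94.86
  R: 0 + 2(370) = 740
  Q: 0 + 1(147.1) = 147.1
  M: 0 + 2(147.1) = 294.2
Total out = 1276 lbmol/h; y_M = 294.2 / 1276 = 0.2306.

0.231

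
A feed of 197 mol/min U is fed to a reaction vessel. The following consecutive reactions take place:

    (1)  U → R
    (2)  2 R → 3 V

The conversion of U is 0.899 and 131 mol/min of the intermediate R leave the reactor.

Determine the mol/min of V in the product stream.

Conversion of U: U consumed = 1ξ₁ = 0.899 × 197 → ξ₁ = 177.1 mol/min.
R balance: n_R = 0 + 1ξ₁ − 2ξ₂ = 131 → ξ₂ = (1·177.1 − 131)/2 = 23.05 mol/min.
Outlet amounts (n = n₀ + Σ ν·ξ):
  U: 197 − 1(177.1) = 19.9
  R: 0 + 1(177.1) − 2(23.05) = 131
  V: 0 + 3(23.05) = 69.15

69.2 mol/min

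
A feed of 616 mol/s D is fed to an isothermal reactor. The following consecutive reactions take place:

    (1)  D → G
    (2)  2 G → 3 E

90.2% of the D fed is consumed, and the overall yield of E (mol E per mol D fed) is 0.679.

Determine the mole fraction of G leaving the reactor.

0.366

Conversion of D: D consumed = 1ξ₁ = 0.902 × 616 → ξ₁ = 555.6 mol/s.
Yield of E: 3ξ₂ / 616 = 0.679 → ξ₂ = 139.4 mol/s.
Outlet amounts (n = n₀ + Σ ν·ξ):
  D: 616 − 1(555.6) = 60.37
  G: 0 + 1(555.6) − 2(139.4) = 276.8
  E: 0 + 3(139.4) = 418.3
Total out = 755.4 mol/s; y_G = 276.8 / 755.4 = 0.3664.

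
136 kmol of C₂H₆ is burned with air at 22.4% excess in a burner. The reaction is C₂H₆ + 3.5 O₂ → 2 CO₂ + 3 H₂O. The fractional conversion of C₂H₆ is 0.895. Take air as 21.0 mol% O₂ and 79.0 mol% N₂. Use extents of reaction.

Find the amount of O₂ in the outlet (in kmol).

157 kmol

Stoichiometric O₂ = 3.5 × 136 = 476 kmol; O₂ fed = 476 × 1.224 = 582.6 kmol.
N₂ fed = 582.6 × 79/21 = 2192 kmol.
Fuel reacted = 0.895 × 136 → ξ = 121.7 kmol.
Outlet (n = n₀ + ν ξ):
  C₂H₆: 136 − 1(121.7) = 14.28
  O₂: 582.6 − 3.5(121.7) = 156.6
  N₂: 2192 (inert)
  CO₂: 0 + 2(121.7) = 243.4
  H₂O: 0 + 3(121.7) = 365.2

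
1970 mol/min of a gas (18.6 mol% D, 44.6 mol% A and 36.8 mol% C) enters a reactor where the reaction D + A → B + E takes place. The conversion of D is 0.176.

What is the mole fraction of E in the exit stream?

D reacted = 0.176 × 366.4 = 64.49 mol/min; ν_D = −1, so ξ = 64.49/1 = 64.49 mol/min.
Outlet amounts (n = n₀ + ν ξ):
  D: 366.4 − 1(64.49) = 301.9
  A: 878.6 − 1(64.49) = 814.1
  B: 0 + 1(64.49) = 64.49
  E: 0 + 1(64.49) = 64.49
  C: 725 (inert)
Total out = 1970 mol/min; y_E = 64.49 / 1970 = 0.03274.

0.0327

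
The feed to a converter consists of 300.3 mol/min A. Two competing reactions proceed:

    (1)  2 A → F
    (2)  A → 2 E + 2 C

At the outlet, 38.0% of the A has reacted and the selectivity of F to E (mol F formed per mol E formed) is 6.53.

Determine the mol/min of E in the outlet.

Conversion of A: A consumed = 0.38 × 300.3 = 114.1 mol/min = 2ξ₁ + 1ξ₂.
Selectivity: 1ξ₁ / (2ξ₂) = 6.53 → ξ₁ = 13.06 ξ₂.
Substitute: (2·13.06 + 1) ξ₂ = 114.1 → ξ₂ = 4.208 mol/min, ξ₁ = 54.95 mol/min.
Outlet amounts (n = n₀ + Σ ν·ξ):
  A: 300.3 − 2(54.95) − 1(4.208) = 186.2
  F: 0 + 1(54.95) = 54.95
  E: 0 + 2(4.208) = 8.415
  C: 0 + 2(4.208) = 8.415

8.42 mol/min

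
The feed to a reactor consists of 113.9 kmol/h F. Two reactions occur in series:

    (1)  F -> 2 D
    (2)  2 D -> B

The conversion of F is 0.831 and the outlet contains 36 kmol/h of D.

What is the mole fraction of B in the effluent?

0.581

Conversion of F: F consumed = 1ξ₁ = 0.831 × 113.9 → ξ₁ = 94.65 kmol/h.
D balance: n_D = 0 + 2ξ₁ − 2ξ₂ = 36 → ξ₂ = (2·94.65 − 36)/2 = 76.65 kmol/h.
Outlet amounts (n = n₀ + Σ ν·ξ):
  F: 113.9 − 1(94.65) = 19.25
  D: 0 + 2(94.65) − 2(76.65) = 36
  B: 0 + 1(76.65) = 76.65
Total out = 131.9 kmol/h; y_B = 76.65 / 131.9 = 0.5811.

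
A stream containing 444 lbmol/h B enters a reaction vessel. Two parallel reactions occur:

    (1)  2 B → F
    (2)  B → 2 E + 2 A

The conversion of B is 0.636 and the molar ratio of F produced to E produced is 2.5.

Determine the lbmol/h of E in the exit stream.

51.3 lbmol/h

Conversion of B: B consumed = 0.636 × 444 = 282.4 lbmol/h = 2ξ₁ + 1ξ₂.
Selectivity: 1ξ₁ / (2ξ₂) = 2.5 → ξ₁ = 5 ξ₂.
Substitute: (2·5 + 1) ξ₂ = 282.4 → ξ₂ = 25.67 lbmol/h, ξ₁ = 128.4 lbmol/h.
Outlet amounts (n = n₀ + Σ ν·ξ):
  B: 444 − 2(128.4) − 1(25.67) = 161.6
  F: 0 + 1(128.4) = 128.4
  E: 0 + 2(25.67) = 51.34
  A: 0 + 2(25.67) = 51.34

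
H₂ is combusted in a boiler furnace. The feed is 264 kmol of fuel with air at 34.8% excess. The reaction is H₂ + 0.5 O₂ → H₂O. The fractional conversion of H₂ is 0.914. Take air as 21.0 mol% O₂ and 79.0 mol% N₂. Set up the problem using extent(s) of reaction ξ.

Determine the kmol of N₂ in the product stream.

669 kmol

Stoichiometric O₂ = 0.5 × 264 = 132 kmol; O₂ fed = 132 × 1.348 = 177.9 kmol.
N₂ fed = 177.9 × 79/21 = 669.4 kmol.
Fuel reacted = 0.914 × 264 → ξ = 241.3 kmol.
Outlet (n = n₀ + ν ξ):
  H₂: 264 − 1(241.3) = 22.7
  O₂: 177.9 − 0.5(241.3) = 57.29
  N₂: 669.4 (inert)
  H₂O: 0 + 1(241.3) = 241.3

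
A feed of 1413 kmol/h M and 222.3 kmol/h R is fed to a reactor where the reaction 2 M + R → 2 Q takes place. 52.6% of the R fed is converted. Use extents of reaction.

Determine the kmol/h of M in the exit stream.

1180 kmol/h

R reacted = 0.526 × 222.3 = 116.9 kmol/h; ν_R = −1, so ξ = 116.9/1 = 116.9 kmol/h.
Outlet amounts (n = n₀ + ν ξ):
  M: 1413 − 2(116.9) = 1179
  R: 222.3 − 1(116.9) = 105.4
  Q: 0 + 2(116.9) = 233.9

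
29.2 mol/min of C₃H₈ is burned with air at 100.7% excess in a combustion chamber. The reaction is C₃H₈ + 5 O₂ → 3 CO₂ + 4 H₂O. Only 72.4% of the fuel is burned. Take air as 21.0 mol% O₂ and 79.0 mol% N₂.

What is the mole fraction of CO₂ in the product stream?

0.0439

Stoichiometric O₂ = 5 × 29.2 = 146 mol/min; O₂ fed = 146 × 2.007 = 293 mol/min.
N₂ fed = 293 × 79/21 = 1102 mol/min.
Fuel reacted = 0.724 × 29.2 → ξ = 21.14 mol/min.
Outlet (n = n₀ + ν ξ):
  C₃H₈: 29.2 − 1(21.14) = 8.059
  O₂: 293 − 5(21.14) = 187.3
  N₂: 1102 (inert)
  CO₂: 0 + 3(21.14) = 63.42
  H₂O: 0 + 4(21.14) = 84.56
Total out = 1446 mol/min; y_CO₂ = 63.42 / 1446 = 0.04387.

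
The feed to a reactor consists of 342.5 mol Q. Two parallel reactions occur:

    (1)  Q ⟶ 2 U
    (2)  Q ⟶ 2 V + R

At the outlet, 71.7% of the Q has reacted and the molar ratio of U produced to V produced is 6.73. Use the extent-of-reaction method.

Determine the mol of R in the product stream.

Conversion of Q: Q consumed = 0.717 × 342.5 = 245.6 mol = 1ξ₁ + 1ξ₂.
Selectivity: 2ξ₁ / (2ξ₂) = 6.73 → ξ₁ = 6.73 ξ₂.
Substitute: (1·6.73 + 1) ξ₂ = 245.6 → ξ₂ = 31.77 mol, ξ₁ = 213.8 mol.
Outlet amounts (n = n₀ + Σ ν·ξ):
  Q: 342.5 − 1(213.8) − 1(31.77) = 96.93
  U: 0 + 2(213.8) = 427.6
  V: 0 + 2(31.77) = 63.54
  R: 0 + 1(31.77) = 31.77

31.8 mol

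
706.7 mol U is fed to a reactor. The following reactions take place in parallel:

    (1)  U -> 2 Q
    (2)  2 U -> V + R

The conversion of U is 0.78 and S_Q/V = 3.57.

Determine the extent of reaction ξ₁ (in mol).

ξ₁ = 260 mol

Conversion of U: U consumed = 0.78 × 706.7 = 551.2 mol = 1ξ₁ + 2ξ₂.
Selectivity: 2ξ₁ / (1ξ₂) = 3.57 → ξ₁ = 1.785 ξ₂.
Substitute: (1·1.785 + 2) ξ₂ = 551.2 → ξ₂ = 145.6 mol, ξ₁ = 260 mol.
Outlet amounts (n = n₀ + Σ ν·ξ):
  U: 706.7 − 1(260) − 2(145.6) = 155.5
  Q: 0 + 2(260) = 519.9
  V: 0 + 1(145.6) = 145.6
  R: 0 + 1(145.6) = 145.6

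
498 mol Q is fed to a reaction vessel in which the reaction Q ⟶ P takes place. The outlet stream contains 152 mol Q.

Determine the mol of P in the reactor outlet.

346 mol

For Q: n = n₀ − 1ξ → 152 = 498 − 1ξ, giving ξ = 346 mol.
Outlet amounts (n = n₀ + ν ξ):
  Q: 498 − 1(346) = 152
  P: 0 + 1(346) = 346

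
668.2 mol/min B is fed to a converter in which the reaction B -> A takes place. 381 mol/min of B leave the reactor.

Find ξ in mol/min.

ξ = 287 mol/min

For B: n = n₀ − 1ξ → 381 = 668.2 − 1ξ, giving ξ = 287.2 mol/min.
Outlet amounts (n = n₀ + ν ξ):
  B: 668.2 − 1(287.2) = 381
  A: 0 + 1(287.2) = 287.2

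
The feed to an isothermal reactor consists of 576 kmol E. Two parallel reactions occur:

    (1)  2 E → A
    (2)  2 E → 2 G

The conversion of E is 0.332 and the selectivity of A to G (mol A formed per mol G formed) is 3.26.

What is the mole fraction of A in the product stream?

0.168

Conversion of E: E consumed = 0.332 × 576 = 191.2 kmol = 2ξ₁ + 2ξ₂.
Selectivity: 1ξ₁ / (2ξ₂) = 3.26 → ξ₁ = 6.52 ξ₂.
Substitute: (2·6.52 + 2) ξ₂ = 191.2 → ξ₂ = 12.71 kmol, ξ₁ = 82.9 kmol.
Outlet amounts (n = n₀ + Σ ν·ξ):
  E: 576 − 2(82.9) − 2(12.71) = 384.8
  A: 0 + 1(82.9) = 82.9
  G: 0 + 2(12.71) = 25.43
Total out = 493.1 kmol; y_A = 82.9 / 493.1 = 0.1681.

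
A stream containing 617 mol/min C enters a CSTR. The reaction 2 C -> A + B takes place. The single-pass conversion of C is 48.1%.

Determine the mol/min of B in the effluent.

148 mol/min

C reacted = 0.481 × 617 = 296.8 mol/min; ν_C = −2, so ξ = 296.8/2 = 148.4 mol/min.
Outlet amounts (n = n₀ + ν ξ):
  C: 617 − 2(148.4) = 320.2
  A: 0 + 1(148.4) = 148.4
  B: 0 + 1(148.4) = 148.4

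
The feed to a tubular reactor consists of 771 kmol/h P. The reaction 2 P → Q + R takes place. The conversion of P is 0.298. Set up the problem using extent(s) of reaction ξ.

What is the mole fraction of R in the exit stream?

0.149

P reacted = 0.298 × 771 = 229.8 kmol/h; ν_P = −2, so ξ = 229.8/2 = 114.9 kmol/h.
Outlet amounts (n = n₀ + ν ξ):
  P: 771 − 2(114.9) = 541.2
  Q: 0 + 1(114.9) = 114.9
  R: 0 + 1(114.9) = 114.9
Total out = 771 kmol/h; y_R = 114.9 / 771 = 0.149.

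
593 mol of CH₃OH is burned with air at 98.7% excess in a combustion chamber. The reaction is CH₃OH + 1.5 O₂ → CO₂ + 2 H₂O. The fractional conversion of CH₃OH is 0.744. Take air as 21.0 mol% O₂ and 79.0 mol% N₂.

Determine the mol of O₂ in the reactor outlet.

1110 mol

Stoichiometric O₂ = 1.5 × 593 = 889.5 mol; O₂ fed = 889.5 × 1.987 = 1767 mol.
N₂ fed = 1767 × 79/21 = 6649 mol.
Fuel reacted = 0.744 × 593 → ξ = 441.2 mol.
Outlet (n = n₀ + ν ξ):
  CH₃OH: 593 − 1(441.2) = 151.8
  O₂: 1767 − 1.5(441.2) = 1106
  N₂: 6649 (inert)
  CO₂: 0 + 1(441.2) = 441.2
  H₂O: 0 + 2(441.2) = 882.4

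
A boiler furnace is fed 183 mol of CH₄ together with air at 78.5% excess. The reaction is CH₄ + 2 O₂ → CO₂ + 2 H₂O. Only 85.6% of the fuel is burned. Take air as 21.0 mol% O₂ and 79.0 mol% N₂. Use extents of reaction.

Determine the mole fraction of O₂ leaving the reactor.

0.103

Stoichiometric O₂ = 2 × 183 = 366 mol; O₂ fed = 366 × 1.785 = 653.3 mol.
N₂ fed = 653.3 × 79/21 = 2458 mol.
Fuel reacted = 0.856 × 183 → ξ = 156.6 mol.
Outlet (n = n₀ + ν ξ):
  CH₄: 183 − 1(156.6) = 26.35
  O₂: 653.3 − 2(156.6) = 340
  N₂: 2458 (inert)
  CO₂: 0 + 1(156.6) = 156.6
  H₂O: 0 + 2(156.6) = 313.3
Total out = 3294 mol; y_O₂ = 340 / 3294 = 0.1032.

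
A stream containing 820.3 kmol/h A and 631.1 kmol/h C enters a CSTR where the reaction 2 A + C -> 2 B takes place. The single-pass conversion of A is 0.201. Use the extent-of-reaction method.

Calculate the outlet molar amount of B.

A reacted = 0.201 × 820.3 = 164.9 kmol/h; ν_A = −2, so ξ = 164.9/2 = 82.44 kmol/h.
Outlet amounts (n = n₀ + ν ξ):
  A: 820.3 − 2(82.44) = 655.4
  C: 631.1 − 1(82.44) = 548.7
  B: 0 + 2(82.44) = 164.9

165 kmol/h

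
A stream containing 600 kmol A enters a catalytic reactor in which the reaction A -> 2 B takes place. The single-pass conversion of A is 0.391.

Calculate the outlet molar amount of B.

469 kmol

A reacted = 0.391 × 600 = 234.6 kmol; ν_A = −1, so ξ = 234.6/1 = 234.6 kmol.
Outlet amounts (n = n₀ + ν ξ):
  A: 600 − 1(234.6) = 365.4
  B: 0 + 2(234.6) = 469.2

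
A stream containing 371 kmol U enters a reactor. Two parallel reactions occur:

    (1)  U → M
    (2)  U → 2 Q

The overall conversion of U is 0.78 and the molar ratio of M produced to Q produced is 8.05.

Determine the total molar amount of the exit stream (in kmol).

Conversion of U: U consumed = 0.78 × 371 = 289.4 kmol = 1ξ₁ + 1ξ₂.
Selectivity: 1ξ₁ / (2ξ₂) = 8.05 → ξ₁ = 16.1 ξ₂.
Substitute: (1·16.1 + 1) ξ₂ = 289.4 → ξ₂ = 16.92 kmol, ξ₁ = 272.5 kmol.
Outlet amounts (n = n₀ + Σ ν·ξ):
  U: 371 − 1(272.5) − 1(16.92) = 81.62
  M: 0 + 1(272.5) = 272.5
  Q: 0 + 2(16.92) = 33.85
Total out = 81.62 + 272.5 + 33.85 = 387.9 kmol.

388 kmol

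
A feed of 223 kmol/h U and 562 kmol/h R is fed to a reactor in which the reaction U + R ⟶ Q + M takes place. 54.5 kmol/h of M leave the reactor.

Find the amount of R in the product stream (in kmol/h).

For M: n = n₀ + 1ξ → 54.5 = 0 + 1ξ, giving ξ = 54.5 kmol/h.
Outlet amounts (n = n₀ + ν ξ):
  U: 223 − 1(54.5) = 168.5
  R: 562 − 1(54.5) = 507.5
  Q: 0 + 1(54.5) = 54.5
  M: 0 + 1(54.5) = 54.5

508 kmol/h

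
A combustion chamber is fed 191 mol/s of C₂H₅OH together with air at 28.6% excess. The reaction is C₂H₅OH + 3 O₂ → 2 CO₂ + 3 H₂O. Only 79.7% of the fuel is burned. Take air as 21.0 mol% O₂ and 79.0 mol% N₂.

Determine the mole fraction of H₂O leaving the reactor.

0.119

Stoichiometric O₂ = 3 × 191 = 573 mol/s; O₂ fed = 573 × 1.286 = 736.9 mol/s.
N₂ fed = 736.9 × 79/21 = 2772 mol/s.
Fuel reacted = 0.797 × 191 → ξ = 152.2 mol/s.
Outlet (n = n₀ + ν ξ):
  C₂H₅OH: 191 − 1(152.2) = 38.77
  O₂: 736.9 − 3(152.2) = 280.2
  N₂: 2772 (inert)
  CO₂: 0 + 2(152.2) = 304.5
  H₂O: 0 + 3(152.2) = 456.7
Total out = 3852 mol/s; y_H₂O = 456.7 / 3852 = 0.1186.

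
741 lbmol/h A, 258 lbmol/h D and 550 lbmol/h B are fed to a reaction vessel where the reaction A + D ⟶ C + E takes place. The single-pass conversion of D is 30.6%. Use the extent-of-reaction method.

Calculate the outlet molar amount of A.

662 lbmol/h

D reacted = 0.306 × 258 = 78.95 lbmol/h; ν_D = −1, so ξ = 78.95/1 = 78.95 lbmol/h.
Outlet amounts (n = n₀ + ν ξ):
  A: 741 − 1(78.95) = 662.1
  D: 258 − 1(78.95) = 179.1
  C: 0 + 1(78.95) = 78.95
  E: 0 + 1(78.95) = 78.95
  B: 550 (inert)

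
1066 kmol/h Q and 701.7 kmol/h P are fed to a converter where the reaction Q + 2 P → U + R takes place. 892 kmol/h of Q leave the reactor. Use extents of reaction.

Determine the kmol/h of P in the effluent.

354 kmol/h

For Q: n = n₀ − 1ξ → 892 = 1066 − 1ξ, giving ξ = 174 kmol/h.
Outlet amounts (n = n₀ + ν ξ):
  Q: 1066 − 1(174) = 892
  P: 701.7 − 2(174) = 353.7
  U: 0 + 1(174) = 174
  R: 0 + 1(174) = 174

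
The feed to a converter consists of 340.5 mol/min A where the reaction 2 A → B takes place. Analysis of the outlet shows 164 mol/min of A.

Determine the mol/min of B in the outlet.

88.2 mol/min

For A: n = n₀ − 2ξ → 164 = 340.5 − 2ξ, giving ξ = 88.25 mol/min.
Outlet amounts (n = n₀ + ν ξ):
  A: 340.5 − 2(88.25) = 164
  B: 0 + 1(88.25) = 88.25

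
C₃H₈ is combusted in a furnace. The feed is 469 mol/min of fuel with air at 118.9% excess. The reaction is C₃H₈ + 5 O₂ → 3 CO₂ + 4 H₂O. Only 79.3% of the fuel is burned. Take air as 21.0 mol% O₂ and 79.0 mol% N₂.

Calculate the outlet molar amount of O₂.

3270 mol/min

Stoichiometric O₂ = 5 × 469 = 2345 mol/min; O₂ fed = 2345 × 2.189 = 5133 mol/min.
N₂ fed = 5133 × 79/21 = 19310 mol/min.
Fuel reacted = 0.793 × 469 → ξ = 371.9 mol/min.
Outlet (n = n₀ + ν ξ):
  C₃H₈: 469 − 1(371.9) = 97.08
  O₂: 5133 − 5(371.9) = 3274
  N₂: 19310 (inert)
  CO₂: 0 + 3(371.9) = 1116
  H₂O: 0 + 4(371.9) = 1488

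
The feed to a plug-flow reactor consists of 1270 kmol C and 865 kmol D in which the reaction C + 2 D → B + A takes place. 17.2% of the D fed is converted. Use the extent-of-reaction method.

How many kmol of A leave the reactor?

74.4 kmol

D reacted = 0.172 × 865 = 148.8 kmol; ν_D = −2, so ξ = 148.8/2 = 74.39 kmol.
Outlet amounts (n = n₀ + ν ξ):
  C: 1270 − 1(74.39) = 1196
  D: 865 − 2(74.39) = 716.2
  B: 0 + 1(74.39) = 74.39
  A: 0 + 1(74.39) = 74.39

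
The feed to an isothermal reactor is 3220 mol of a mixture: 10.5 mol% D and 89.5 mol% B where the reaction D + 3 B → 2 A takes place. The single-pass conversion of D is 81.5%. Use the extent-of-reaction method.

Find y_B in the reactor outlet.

D reacted = 0.815 × 338.1 = 275.6 mol; ν_D = −1, so ξ = 275.6/1 = 275.6 mol.
Outlet amounts (n = n₀ + ν ξ):
  D: 338.1 − 1(275.6) = 62.55
  B: 2882 − 3(275.6) = 2055
  A: 0 + 2(275.6) = 551.1
Total out = 2669 mol; y_B = 2055 / 2669 = 0.7701.

0.77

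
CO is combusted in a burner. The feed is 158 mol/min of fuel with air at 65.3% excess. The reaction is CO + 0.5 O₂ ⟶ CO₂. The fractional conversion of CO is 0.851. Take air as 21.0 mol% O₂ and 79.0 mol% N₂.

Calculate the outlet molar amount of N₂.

Stoichiometric O₂ = 0.5 × 158 = 79 mol/min; O₂ fed = 79 × 1.653 = 130.6 mol/min.
N₂ fed = 130.6 × 79/21 = 491.3 mol/min.
Fuel reacted = 0.851 × 158 → ξ = 134.5 mol/min.
Outlet (n = n₀ + ν ξ):
  CO: 158 − 1(134.5) = 23.54
  O₂: 130.6 − 0.5(134.5) = 63.36
  N₂: 491.3 (inert)
  CO₂: 0 + 1(134.5) = 134.5

491 mol/min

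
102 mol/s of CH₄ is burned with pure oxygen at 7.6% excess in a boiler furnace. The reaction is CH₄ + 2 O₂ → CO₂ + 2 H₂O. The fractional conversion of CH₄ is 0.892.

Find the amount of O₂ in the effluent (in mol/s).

Stoichiometric O₂ = 2 × 102 = 204 mol/s; O₂ fed = 204 × 1.076 = 219.5 mol/s.
Fuel reacted = 0.892 × 102 → ξ = 90.98 mol/s.
Outlet (n = n₀ + ν ξ):
  CH₄: 102 − 1(90.98) = 11.02
  O₂: 219.5 − 2(90.98) = 37.54
  CO₂: 0 + 1(90.98) = 90.98
  H₂O: 0 + 2(90.98) = 182

37.5 mol/s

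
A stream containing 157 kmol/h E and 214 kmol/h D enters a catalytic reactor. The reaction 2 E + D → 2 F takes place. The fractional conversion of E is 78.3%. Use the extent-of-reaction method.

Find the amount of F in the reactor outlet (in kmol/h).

E reacted = 0.783 × 157 = 122.9 kmol/h; ν_E = −2, so ξ = 122.9/2 = 61.47 kmol/h.
Outlet amounts (n = n₀ + ν ξ):
  E: 157 − 2(61.47) = 34.07
  D: 214 − 1(61.47) = 152.5
  F: 0 + 2(61.47) = 122.9

123 kmol/h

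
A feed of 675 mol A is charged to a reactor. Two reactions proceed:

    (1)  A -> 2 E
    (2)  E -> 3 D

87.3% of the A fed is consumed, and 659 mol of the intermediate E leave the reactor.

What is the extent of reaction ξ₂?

Conversion of A: A consumed = 1ξ₁ = 0.873 × 675 → ξ₁ = 589.3 mol.
E balance: n_E = 0 + 2ξ₁ − 1ξ₂ = 659 → ξ₂ = (2·589.3 − 659)/1 = 519.5 mol.
Outlet amounts (n = n₀ + Σ ν·ξ):
  A: 675 − 1(589.3) = 85.73
  E: 0 + 2(589.3) − 1(519.5) = 659
  D: 0 + 3(519.5) = 1559

ξ₂ = 520 mol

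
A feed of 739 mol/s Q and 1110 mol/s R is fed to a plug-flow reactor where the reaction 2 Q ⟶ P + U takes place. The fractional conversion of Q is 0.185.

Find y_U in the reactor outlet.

Q reacted = 0.185 × 739 = 136.7 mol/s; ν_Q = −2, so ξ = 136.7/2 = 68.36 mol/s.
Outlet amounts (n = n₀ + ν ξ):
  Q: 739 − 2(68.36) = 602.3
  P: 0 + 1(68.36) = 68.36
  U: 0 + 1(68.36) = 68.36
  R: 1110 (inert)
Total out = 1849 mol/s; y_U = 68.36 / 1849 = 0.03697.

0.037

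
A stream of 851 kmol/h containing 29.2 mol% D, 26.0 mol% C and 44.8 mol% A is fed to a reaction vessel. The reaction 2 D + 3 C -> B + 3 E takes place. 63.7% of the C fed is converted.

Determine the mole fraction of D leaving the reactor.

0.192

C reacted = 0.637 × 221.3 = 140.9 kmol/h; ν_C = −3, so ξ = 140.9/3 = 46.98 kmol/h.
Outlet amounts (n = n₀ + ν ξ):
  D: 248.5 − 2(46.98) = 154.5
  C: 221.3 − 3(46.98) = 80.32
  B: 0 + 1(46.98) = 46.98
  E: 0 + 3(46.98) = 140.9
  A: 381.2 (inert)
Total out = 804 kmol/h; y_D = 154.5 / 804 = 0.1922.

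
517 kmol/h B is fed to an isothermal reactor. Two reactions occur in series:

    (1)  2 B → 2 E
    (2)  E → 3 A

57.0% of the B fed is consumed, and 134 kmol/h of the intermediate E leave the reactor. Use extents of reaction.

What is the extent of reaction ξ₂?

Conversion of B: B consumed = 2ξ₁ = 0.57 × 517 → ξ₁ = 147.3 kmol/h.
E balance: n_E = 0 + 2ξ₁ − 1ξ₂ = 134 → ξ₂ = (2·147.3 − 134)/1 = 160.7 kmol/h.
Outlet amounts (n = n₀ + Σ ν·ξ):
  B: 517 − 2(147.3) = 222.3
  E: 0 + 2(147.3) − 1(160.7) = 134
  A: 0 + 3(160.7) = 482.1

ξ₂ = 161 kmol/h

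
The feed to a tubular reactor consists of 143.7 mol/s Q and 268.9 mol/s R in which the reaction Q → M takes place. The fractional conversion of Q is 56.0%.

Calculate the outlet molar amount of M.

80.5 mol/s

Q reacted = 0.56 × 143.7 = 80.47 mol/s; ν_Q = −1, so ξ = 80.47/1 = 80.47 mol/s.
Outlet amounts (n = n₀ + ν ξ):
  Q: 143.7 − 1(80.47) = 63.23
  M: 0 + 1(80.47) = 80.47
  R: 268.9 (inert)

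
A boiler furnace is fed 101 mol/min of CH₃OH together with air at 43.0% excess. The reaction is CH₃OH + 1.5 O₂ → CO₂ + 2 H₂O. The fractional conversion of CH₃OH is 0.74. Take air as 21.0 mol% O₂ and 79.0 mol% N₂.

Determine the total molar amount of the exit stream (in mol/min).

1170 mol/min

Stoichiometric O₂ = 1.5 × 101 = 151.5 mol/min; O₂ fed = 151.5 × 1.430 = 216.6 mol/min.
N₂ fed = 216.6 × 79/21 = 815 mol/min.
Fuel reacted = 0.74 × 101 → ξ = 74.74 mol/min.
Outlet (n = n₀ + ν ξ):
  CH₃OH: 101 − 1(74.74) = 26.26
  O₂: 216.6 − 1.5(74.74) = 104.5
  N₂: 815 (inert)
  CO₂: 0 + 1(74.74) = 74.74
  H₂O: 0 + 2(74.74) = 149.5
Total out = 26.26 + 104.5 + 815 + 74.74 + 149.5 = 1170 mol/min.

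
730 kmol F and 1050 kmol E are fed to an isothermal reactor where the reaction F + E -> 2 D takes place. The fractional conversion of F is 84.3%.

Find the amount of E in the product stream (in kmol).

F reacted = 0.843 × 730 = 615.4 kmol; ν_F = −1, so ξ = 615.4/1 = 615.4 kmol.
Outlet amounts (n = n₀ + ν ξ):
  F: 730 − 1(615.4) = 114.6
  E: 1050 − 1(615.4) = 434.6
  D: 0 + 2(615.4) = 1231

435 kmol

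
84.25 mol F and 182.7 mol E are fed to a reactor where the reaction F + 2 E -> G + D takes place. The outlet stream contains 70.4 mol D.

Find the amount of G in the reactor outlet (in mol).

For D: n = n₀ + 1ξ → 70.4 = 0 + 1ξ, giving ξ = 70.4 mol.
Outlet amounts (n = n₀ + ν ξ):
  F: 84.25 − 1(70.4) = 13.85
  E: 182.7 − 2(70.4) = 41.9
  G: 0 + 1(70.4) = 70.4
  D: 0 + 1(70.4) = 70.4

70.4 mol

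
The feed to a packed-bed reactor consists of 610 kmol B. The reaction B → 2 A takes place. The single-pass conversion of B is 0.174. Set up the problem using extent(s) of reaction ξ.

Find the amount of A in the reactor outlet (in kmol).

B reacted = 0.174 × 610 = 106.1 kmol; ν_B = −1, so ξ = 106.1/1 = 106.1 kmol.
Outlet amounts (n = n₀ + ν ξ):
  B: 610 − 1(106.1) = 503.9
  A: 0 + 2(106.1) = 212.3

212 kmol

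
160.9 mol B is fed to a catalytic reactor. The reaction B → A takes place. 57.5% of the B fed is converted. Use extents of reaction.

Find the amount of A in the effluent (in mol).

B reacted = 0.575 × 160.9 = 92.52 mol; ν_B = −1, so ξ = 92.52/1 = 92.52 mol.
Outlet amounts (n = n₀ + ν ξ):
  B: 160.9 − 1(92.52) = 68.38
  A: 0 + 1(92.52) = 92.52

92.5 mol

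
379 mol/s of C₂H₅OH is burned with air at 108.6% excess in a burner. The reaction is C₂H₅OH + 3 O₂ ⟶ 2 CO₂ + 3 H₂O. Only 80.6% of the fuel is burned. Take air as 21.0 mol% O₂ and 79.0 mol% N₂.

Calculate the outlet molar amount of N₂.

8920 mol/s

Stoichiometric O₂ = 3 × 379 = 1137 mol/s; O₂ fed = 1137 × 2.086 = 2372 mol/s.
N₂ fed = 2372 × 79/21 = 8922 mol/s.
Fuel reacted = 0.806 × 379 → ξ = 305.5 mol/s.
Outlet (n = n₀ + ν ξ):
  C₂H₅OH: 379 − 1(305.5) = 73.53
  O₂: 2372 − 3(305.5) = 1455
  N₂: 8922 (inert)
  CO₂: 0 + 2(305.5) = 610.9
  H₂O: 0 + 3(305.5) = 916.4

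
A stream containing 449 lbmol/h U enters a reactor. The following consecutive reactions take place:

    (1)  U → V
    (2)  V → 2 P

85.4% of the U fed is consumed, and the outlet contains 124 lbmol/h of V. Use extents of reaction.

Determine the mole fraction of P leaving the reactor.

Conversion of U: U consumed = 1ξ₁ = 0.854 × 449 → ξ₁ = 383.4 lbmol/h.
V balance: n_V = 0 + 1ξ₁ − 1ξ₂ = 124 → ξ₂ = (1·383.4 − 124)/1 = 259.4 lbmol/h.
Outlet amounts (n = n₀ + Σ ν·ξ):
  U: 449 − 1(383.4) = 65.55
  V: 0 + 1(383.4) − 1(259.4) = 124
  P: 0 + 2(259.4) = 518.9
Total out = 708.4 lbmol/h; y_P = 518.9 / 708.4 = 0.7324.

0.732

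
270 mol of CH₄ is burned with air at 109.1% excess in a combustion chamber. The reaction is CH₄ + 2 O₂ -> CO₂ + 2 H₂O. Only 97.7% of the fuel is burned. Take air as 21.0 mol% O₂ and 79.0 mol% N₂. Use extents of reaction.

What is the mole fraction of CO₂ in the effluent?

0.0467

Stoichiometric O₂ = 2 × 270 = 540 mol; O₂ fed = 540 × 2.091 = 1129 mol.
N₂ fed = 1129 × 79/21 = 4248 mol.
Fuel reacted = 0.977 × 270 → ξ = 263.8 mol.
Outlet (n = n₀ + ν ξ):
  CH₄: 270 − 1(263.8) = 6.21
  O₂: 1129 − 2(263.8) = 601.6
  N₂: 4248 (inert)
  CO₂: 0 + 1(263.8) = 263.8
  H₂O: 0 + 2(263.8) = 527.6
Total out = 5647 mol; y_CO₂ = 263.8 / 5647 = 0.04671.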